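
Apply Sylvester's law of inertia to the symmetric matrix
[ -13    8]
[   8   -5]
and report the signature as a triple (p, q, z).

Answer: (0, 2, 0)

Derivation:
step 0: pivot -13 → sign −
step 1: pivot -1/13 → sign −
signature = (0, 2, 0)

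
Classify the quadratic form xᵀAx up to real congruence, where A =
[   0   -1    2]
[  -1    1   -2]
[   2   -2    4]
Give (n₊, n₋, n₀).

step 0: pivot 1 → sign +
step 1: pivot -1 → sign −
step 2: row/col 2 already zero → sign 0
signature = (1, 1, 1)

Answer: (1, 1, 1)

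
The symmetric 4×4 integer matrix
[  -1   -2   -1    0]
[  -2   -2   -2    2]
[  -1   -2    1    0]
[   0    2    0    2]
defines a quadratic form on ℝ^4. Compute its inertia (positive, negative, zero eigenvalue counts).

Answer: (2, 1, 1)

Derivation:
step 0: pivot -1 → sign −
step 1: pivot 2 → sign +
step 2: pivot 2 → sign +
step 3: row/col 3 already zero → sign 0
signature = (2, 1, 1)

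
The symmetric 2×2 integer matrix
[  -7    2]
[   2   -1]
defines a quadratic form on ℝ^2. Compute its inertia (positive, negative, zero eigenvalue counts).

step 0: pivot -7 → sign −
step 1: pivot -3/7 → sign −
signature = (0, 2, 0)

Answer: (0, 2, 0)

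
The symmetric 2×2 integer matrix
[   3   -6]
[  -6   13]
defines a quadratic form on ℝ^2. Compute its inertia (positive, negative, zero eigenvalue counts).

Answer: (2, 0, 0)

Derivation:
step 0: pivot 3 → sign +
step 1: pivot 1 → sign +
signature = (2, 0, 0)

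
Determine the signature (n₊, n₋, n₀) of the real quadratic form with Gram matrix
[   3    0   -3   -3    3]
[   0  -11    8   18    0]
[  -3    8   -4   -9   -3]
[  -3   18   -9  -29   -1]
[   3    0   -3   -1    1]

Answer: (2, 3, 0)

Derivation:
step 0: pivot 3 → sign +
step 1: pivot -11 → sign −
step 2: pivot -13/11 → sign −
step 3: pivot -20/13 → sign −
step 4: pivot 3/5 → sign +
signature = (2, 3, 0)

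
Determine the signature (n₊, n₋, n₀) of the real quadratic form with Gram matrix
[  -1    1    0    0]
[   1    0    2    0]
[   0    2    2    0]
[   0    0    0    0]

Answer: (1, 2, 1)

Derivation:
step 0: pivot -1 → sign −
step 1: pivot 1 → sign +
step 2: pivot -2 → sign −
step 3: row/col 3 already zero → sign 0
signature = (1, 2, 1)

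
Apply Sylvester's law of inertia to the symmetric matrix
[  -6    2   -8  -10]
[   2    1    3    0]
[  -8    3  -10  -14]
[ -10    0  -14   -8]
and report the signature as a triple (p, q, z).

Answer: (3, 1, 0)

Derivation:
step 0: pivot -6 → sign −
step 1: pivot 5/3 → sign +
step 2: pivot 3/5 → sign +
step 3: pivot 2 → sign +
signature = (3, 1, 0)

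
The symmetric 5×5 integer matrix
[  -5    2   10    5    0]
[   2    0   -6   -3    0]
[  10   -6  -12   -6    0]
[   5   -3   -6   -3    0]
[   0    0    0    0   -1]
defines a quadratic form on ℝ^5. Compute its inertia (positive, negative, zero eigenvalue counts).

Answer: (2, 2, 1)

Derivation:
step 0: pivot -5 → sign −
step 1: pivot 4/5 → sign +
step 2: pivot 3 → sign +
step 3: pivot -1 → sign −
step 4: row/col 4 already zero → sign 0
signature = (2, 2, 1)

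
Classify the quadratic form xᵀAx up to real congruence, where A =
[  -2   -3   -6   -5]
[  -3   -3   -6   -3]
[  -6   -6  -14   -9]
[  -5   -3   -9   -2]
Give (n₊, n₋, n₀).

step 0: pivot -2 → sign −
step 1: pivot 3/2 → sign +
step 2: pivot -2 → sign −
step 3: pivot 3/2 → sign +
signature = (2, 2, 0)

Answer: (2, 2, 0)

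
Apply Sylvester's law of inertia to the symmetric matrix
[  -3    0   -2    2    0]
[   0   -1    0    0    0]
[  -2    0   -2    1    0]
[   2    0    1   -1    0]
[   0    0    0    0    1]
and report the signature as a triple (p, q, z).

Answer: (2, 3, 0)

Derivation:
step 0: pivot -3 → sign −
step 1: pivot -1 → sign −
step 2: pivot -2/3 → sign −
step 3: pivot 1/2 → sign +
step 4: pivot 1 → sign +
signature = (2, 3, 0)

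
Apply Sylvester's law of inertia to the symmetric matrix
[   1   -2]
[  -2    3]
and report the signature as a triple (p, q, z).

Answer: (1, 1, 0)

Derivation:
step 0: pivot 1 → sign +
step 1: pivot -1 → sign −
signature = (1, 1, 0)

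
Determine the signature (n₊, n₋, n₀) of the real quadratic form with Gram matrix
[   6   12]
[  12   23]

Answer: (1, 1, 0)

Derivation:
step 0: pivot 6 → sign +
step 1: pivot -1 → sign −
signature = (1, 1, 0)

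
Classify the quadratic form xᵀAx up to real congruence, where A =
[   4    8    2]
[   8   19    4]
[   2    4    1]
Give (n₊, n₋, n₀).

Answer: (2, 0, 1)

Derivation:
step 0: pivot 4 → sign +
step 1: pivot 3 → sign +
step 2: row/col 2 already zero → sign 0
signature = (2, 0, 1)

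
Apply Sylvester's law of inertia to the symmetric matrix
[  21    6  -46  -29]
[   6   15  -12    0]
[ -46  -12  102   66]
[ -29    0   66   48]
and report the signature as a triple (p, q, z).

step 0: pivot 21 → sign +
step 1: pivot 93/7 → sign +
step 2: pivot 106/93 → sign +
step 3: pivot 3/53 → sign +
signature = (4, 0, 0)

Answer: (4, 0, 0)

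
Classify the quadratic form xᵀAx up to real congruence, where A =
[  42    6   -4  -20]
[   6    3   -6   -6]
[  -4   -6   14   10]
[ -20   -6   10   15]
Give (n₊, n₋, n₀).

step 0: pivot 42 → sign +
step 1: pivot 15/7 → sign +
step 2: pivot -2/15 → sign −
step 3: pivot 1 → sign +
signature = (3, 1, 0)

Answer: (3, 1, 0)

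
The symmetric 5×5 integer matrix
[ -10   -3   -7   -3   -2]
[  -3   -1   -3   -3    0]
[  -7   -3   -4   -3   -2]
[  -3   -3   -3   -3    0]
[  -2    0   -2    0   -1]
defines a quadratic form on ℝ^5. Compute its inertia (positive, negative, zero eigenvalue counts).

Answer: (2, 3, 0)

Derivation:
step 0: pivot -10 → sign −
step 1: pivot -1/10 → sign −
step 2: pivot 9 → sign +
step 3: pivot 6 → sign +
step 4: pivot -1 → sign −
signature = (2, 3, 0)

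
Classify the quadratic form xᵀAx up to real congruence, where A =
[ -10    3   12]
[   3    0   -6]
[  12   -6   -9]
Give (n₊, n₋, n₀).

step 0: pivot -10 → sign −
step 1: pivot 9/10 → sign +
step 2: pivot -1 → sign −
signature = (1, 2, 0)

Answer: (1, 2, 0)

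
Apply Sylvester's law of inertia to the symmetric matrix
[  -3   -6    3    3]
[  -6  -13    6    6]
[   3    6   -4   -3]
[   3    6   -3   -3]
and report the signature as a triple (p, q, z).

step 0: pivot -3 → sign −
step 1: pivot -1 → sign −
step 2: pivot -1 → sign −
step 3: row/col 3 already zero → sign 0
signature = (0, 3, 1)

Answer: (0, 3, 1)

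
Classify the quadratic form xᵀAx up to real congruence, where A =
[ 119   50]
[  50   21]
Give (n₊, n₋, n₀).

step 0: pivot 119 → sign +
step 1: pivot -1/119 → sign −
signature = (1, 1, 0)

Answer: (1, 1, 0)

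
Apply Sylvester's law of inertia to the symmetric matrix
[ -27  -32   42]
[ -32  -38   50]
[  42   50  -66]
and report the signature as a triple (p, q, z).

step 0: pivot -27 → sign −
step 1: pivot -2/27 → sign −
step 2: row/col 2 already zero → sign 0
signature = (0, 2, 1)

Answer: (0, 2, 1)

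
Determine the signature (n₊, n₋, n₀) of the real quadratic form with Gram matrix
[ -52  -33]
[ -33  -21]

Answer: (0, 2, 0)

Derivation:
step 0: pivot -52 → sign −
step 1: pivot -3/52 → sign −
signature = (0, 2, 0)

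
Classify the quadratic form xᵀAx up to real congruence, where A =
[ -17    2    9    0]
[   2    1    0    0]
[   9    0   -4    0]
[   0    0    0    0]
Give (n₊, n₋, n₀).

step 0: pivot -17 → sign −
step 1: pivot 21/17 → sign +
step 2: pivot -1/7 → sign −
step 3: row/col 3 already zero → sign 0
signature = (1, 2, 1)

Answer: (1, 2, 1)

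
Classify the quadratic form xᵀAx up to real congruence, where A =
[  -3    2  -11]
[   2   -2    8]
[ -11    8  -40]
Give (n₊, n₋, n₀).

Answer: (1, 2, 0)

Derivation:
step 0: pivot -3 → sign −
step 1: pivot -2/3 → sign −
step 2: pivot 1 → sign +
signature = (1, 2, 0)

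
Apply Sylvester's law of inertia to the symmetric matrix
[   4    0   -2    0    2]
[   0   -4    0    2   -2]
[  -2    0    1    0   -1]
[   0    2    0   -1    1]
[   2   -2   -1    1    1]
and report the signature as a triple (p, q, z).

step 0: pivot 4 → sign +
step 1: pivot -4 → sign −
step 2: pivot 1 → sign +
step 3: row/col 3 already zero → sign 0
step 4: row/col 4 already zero → sign 0
signature = (2, 1, 2)

Answer: (2, 1, 2)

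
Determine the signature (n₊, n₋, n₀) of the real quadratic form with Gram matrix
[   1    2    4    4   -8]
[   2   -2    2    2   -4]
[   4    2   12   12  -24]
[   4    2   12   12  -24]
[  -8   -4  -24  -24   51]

Answer: (3, 1, 1)

Derivation:
step 0: pivot 1 → sign +
step 1: pivot -6 → sign −
step 2: pivot 2 → sign +
step 3: pivot 3 → sign +
step 4: row/col 4 already zero → sign 0
signature = (3, 1, 1)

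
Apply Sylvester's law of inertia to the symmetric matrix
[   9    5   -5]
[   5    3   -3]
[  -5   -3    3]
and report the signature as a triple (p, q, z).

step 0: pivot 9 → sign +
step 1: pivot 2/9 → sign +
step 2: row/col 2 already zero → sign 0
signature = (2, 0, 1)

Answer: (2, 0, 1)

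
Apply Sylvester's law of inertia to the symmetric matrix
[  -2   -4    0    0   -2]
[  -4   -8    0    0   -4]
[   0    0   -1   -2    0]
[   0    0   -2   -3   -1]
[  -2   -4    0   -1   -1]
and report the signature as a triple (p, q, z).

Answer: (1, 2, 2)

Derivation:
step 0: pivot -2 → sign −
step 1: pivot -1 → sign −
step 2: pivot 1 → sign +
step 3: row/col 3 already zero → sign 0
step 4: row/col 4 already zero → sign 0
signature = (1, 2, 2)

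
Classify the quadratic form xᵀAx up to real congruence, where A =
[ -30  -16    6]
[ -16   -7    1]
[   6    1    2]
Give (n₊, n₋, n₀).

step 0: pivot -30 → sign −
step 1: pivot 23/15 → sign +
step 2: pivot 1/23 → sign +
signature = (2, 1, 0)

Answer: (2, 1, 0)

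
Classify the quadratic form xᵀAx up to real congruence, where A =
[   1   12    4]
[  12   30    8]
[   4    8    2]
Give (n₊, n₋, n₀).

Answer: (2, 1, 0)

Derivation:
step 0: pivot 1 → sign +
step 1: pivot -114 → sign −
step 2: pivot 2/57 → sign +
signature = (2, 1, 0)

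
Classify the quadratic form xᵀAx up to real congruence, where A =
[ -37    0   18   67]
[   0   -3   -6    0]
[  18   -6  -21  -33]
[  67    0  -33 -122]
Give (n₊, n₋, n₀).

step 0: pivot -37 → sign −
step 1: pivot -3 → sign −
step 2: pivot -9/37 → sign −
step 3: row/col 3 already zero → sign 0
signature = (0, 3, 1)

Answer: (0, 3, 1)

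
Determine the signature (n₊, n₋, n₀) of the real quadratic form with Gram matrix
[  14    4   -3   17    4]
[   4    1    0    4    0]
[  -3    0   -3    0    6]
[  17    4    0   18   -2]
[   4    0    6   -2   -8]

step 0: pivot 14 → sign +
step 1: pivot -1/7 → sign −
step 2: pivot 3/2 → sign +
step 3: pivot 1 → sign +
step 4: row/col 4 already zero → sign 0
signature = (3, 1, 1)

Answer: (3, 1, 1)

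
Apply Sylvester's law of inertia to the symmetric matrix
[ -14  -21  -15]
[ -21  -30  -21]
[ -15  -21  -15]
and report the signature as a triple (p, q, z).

Answer: (1, 2, 0)

Derivation:
step 0: pivot -14 → sign −
step 1: pivot 3/2 → sign +
step 2: pivot -3/7 → sign −
signature = (1, 2, 0)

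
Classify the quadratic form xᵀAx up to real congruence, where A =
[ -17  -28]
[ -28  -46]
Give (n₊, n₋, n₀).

step 0: pivot -17 → sign −
step 1: pivot 2/17 → sign +
signature = (1, 1, 0)

Answer: (1, 1, 0)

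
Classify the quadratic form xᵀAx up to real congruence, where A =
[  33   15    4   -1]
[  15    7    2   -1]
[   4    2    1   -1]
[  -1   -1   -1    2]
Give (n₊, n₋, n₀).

step 0: pivot 33 → sign +
step 1: pivot 2/11 → sign +
step 2: pivot 1/3 → sign +
step 3: row/col 3 already zero → sign 0
signature = (3, 0, 1)

Answer: (3, 0, 1)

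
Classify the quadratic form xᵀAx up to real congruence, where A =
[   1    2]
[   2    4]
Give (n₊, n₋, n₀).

Answer: (1, 0, 1)

Derivation:
step 0: pivot 1 → sign +
step 1: row/col 1 already zero → sign 0
signature = (1, 0, 1)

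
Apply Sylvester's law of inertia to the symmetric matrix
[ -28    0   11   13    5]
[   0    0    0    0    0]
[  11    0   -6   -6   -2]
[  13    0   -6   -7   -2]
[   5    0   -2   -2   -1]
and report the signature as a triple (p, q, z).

step 0: pivot -28 → sign −
step 1: pivot -47/28 → sign −
step 2: pivot -23/47 → sign −
step 3: pivot 3/23 → sign +
step 4: row/col 4 already zero → sign 0
signature = (1, 3, 1)

Answer: (1, 3, 1)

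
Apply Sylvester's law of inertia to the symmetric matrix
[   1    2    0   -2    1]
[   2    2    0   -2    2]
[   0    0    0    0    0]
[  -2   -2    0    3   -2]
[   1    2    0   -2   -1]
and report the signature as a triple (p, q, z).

Answer: (2, 2, 1)

Derivation:
step 0: pivot 1 → sign +
step 1: pivot -2 → sign −
step 2: pivot 1 → sign +
step 3: pivot -2 → sign −
step 4: row/col 4 already zero → sign 0
signature = (2, 2, 1)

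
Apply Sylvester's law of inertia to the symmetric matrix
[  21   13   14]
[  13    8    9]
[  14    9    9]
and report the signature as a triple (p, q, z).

Answer: (2, 1, 0)

Derivation:
step 0: pivot 21 → sign +
step 1: pivot -1/21 → sign −
step 2: pivot 2 → sign +
signature = (2, 1, 0)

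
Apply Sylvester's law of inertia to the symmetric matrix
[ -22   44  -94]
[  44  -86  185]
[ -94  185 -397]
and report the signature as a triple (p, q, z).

Answer: (2, 1, 0)

Derivation:
step 0: pivot -22 → sign −
step 1: pivot 2 → sign +
step 2: pivot 3/22 → sign +
signature = (2, 1, 0)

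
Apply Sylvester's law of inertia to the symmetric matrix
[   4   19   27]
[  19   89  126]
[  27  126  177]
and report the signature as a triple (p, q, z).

Answer: (1, 2, 0)

Derivation:
step 0: pivot 4 → sign +
step 1: pivot -5/4 → sign −
step 2: pivot -6/5 → sign −
signature = (1, 2, 0)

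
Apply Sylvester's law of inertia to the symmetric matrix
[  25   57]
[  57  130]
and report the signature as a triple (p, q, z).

step 0: pivot 25 → sign +
step 1: pivot 1/25 → sign +
signature = (2, 0, 0)

Answer: (2, 0, 0)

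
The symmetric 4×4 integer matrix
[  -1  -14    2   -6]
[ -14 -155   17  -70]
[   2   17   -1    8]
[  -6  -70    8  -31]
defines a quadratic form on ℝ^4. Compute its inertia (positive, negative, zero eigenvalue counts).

step 0: pivot -1 → sign −
step 1: pivot 41 → sign +
step 2: pivot 2/41 → sign +
step 3: pivot -1 → sign −
signature = (2, 2, 0)

Answer: (2, 2, 0)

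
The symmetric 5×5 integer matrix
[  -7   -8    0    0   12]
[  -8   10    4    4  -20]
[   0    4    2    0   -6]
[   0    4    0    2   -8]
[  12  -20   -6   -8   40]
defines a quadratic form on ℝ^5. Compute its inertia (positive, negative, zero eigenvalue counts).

Answer: (4, 1, 0)

Derivation:
step 0: pivot -7 → sign −
step 1: pivot 134/7 → sign +
step 2: pivot 78/67 → sign +
step 3: pivot 22/39 → sign +
step 4: pivot 2/11 → sign +
signature = (4, 1, 0)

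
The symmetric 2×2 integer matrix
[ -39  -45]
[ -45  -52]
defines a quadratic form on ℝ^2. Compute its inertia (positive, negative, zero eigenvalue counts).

Answer: (0, 2, 0)

Derivation:
step 0: pivot -39 → sign −
step 1: pivot -1/13 → sign −
signature = (0, 2, 0)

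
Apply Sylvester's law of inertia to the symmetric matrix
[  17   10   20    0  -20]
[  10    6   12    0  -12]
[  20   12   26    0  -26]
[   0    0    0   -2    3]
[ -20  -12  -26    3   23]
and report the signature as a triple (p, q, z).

Answer: (4, 1, 0)

Derivation:
step 0: pivot 17 → sign +
step 1: pivot 2/17 → sign +
step 2: pivot 2 → sign +
step 3: pivot -2 → sign −
step 4: pivot 3/2 → sign +
signature = (4, 1, 0)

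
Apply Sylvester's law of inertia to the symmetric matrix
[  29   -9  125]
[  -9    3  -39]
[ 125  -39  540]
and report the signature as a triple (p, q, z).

Answer: (3, 0, 0)

Derivation:
step 0: pivot 29 → sign +
step 1: pivot 6/29 → sign +
step 2: pivot 1 → sign +
signature = (3, 0, 0)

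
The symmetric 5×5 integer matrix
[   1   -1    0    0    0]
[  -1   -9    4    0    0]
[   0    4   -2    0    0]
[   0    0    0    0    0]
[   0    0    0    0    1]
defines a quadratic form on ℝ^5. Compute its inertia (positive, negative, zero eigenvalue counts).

Answer: (2, 2, 1)

Derivation:
step 0: pivot 1 → sign +
step 1: pivot -10 → sign −
step 2: pivot -2/5 → sign −
step 3: pivot 1 → sign +
step 4: row/col 4 already zero → sign 0
signature = (2, 2, 1)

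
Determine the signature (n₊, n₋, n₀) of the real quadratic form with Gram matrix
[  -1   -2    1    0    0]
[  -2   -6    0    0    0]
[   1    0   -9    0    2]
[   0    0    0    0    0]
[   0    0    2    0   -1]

step 0: pivot -1 → sign −
step 1: pivot -2 → sign −
step 2: pivot -6 → sign −
step 3: pivot -1/3 → sign −
step 4: row/col 4 already zero → sign 0
signature = (0, 4, 1)

Answer: (0, 4, 1)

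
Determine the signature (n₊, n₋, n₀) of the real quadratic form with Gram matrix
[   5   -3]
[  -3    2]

step 0: pivot 5 → sign +
step 1: pivot 1/5 → sign +
signature = (2, 0, 0)

Answer: (2, 0, 0)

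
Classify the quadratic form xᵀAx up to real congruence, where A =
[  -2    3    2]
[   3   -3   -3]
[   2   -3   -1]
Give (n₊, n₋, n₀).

step 0: pivot -2 → sign −
step 1: pivot 3/2 → sign +
step 2: pivot 1 → sign +
signature = (2, 1, 0)

Answer: (2, 1, 0)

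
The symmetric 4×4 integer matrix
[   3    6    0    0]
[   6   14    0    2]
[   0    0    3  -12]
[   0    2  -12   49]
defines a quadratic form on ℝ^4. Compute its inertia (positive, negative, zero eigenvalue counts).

Answer: (3, 1, 0)

Derivation:
step 0: pivot 3 → sign +
step 1: pivot 2 → sign +
step 2: pivot 3 → sign +
step 3: pivot -1 → sign −
signature = (3, 1, 0)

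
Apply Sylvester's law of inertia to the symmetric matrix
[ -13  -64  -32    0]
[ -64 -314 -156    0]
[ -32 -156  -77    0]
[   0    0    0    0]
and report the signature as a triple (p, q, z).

step 0: pivot -13 → sign −
step 1: pivot 14/13 → sign +
step 2: pivot -3/7 → sign −
step 3: row/col 3 already zero → sign 0
signature = (1, 2, 1)

Answer: (1, 2, 1)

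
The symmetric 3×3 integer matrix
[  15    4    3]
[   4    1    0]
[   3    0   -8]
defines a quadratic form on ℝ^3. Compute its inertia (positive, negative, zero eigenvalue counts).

step 0: pivot 15 → sign +
step 1: pivot -1/15 → sign −
step 2: pivot 1 → sign +
signature = (2, 1, 0)

Answer: (2, 1, 0)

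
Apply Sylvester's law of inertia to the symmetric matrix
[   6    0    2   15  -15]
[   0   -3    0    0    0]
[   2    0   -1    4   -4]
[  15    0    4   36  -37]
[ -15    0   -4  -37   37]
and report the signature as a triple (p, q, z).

step 0: pivot 6 → sign +
step 1: pivot -3 → sign −
step 2: pivot -5/3 → sign −
step 3: pivot -9/10 → sign −
step 4: pivot 1/9 → sign +
signature = (2, 3, 0)

Answer: (2, 3, 0)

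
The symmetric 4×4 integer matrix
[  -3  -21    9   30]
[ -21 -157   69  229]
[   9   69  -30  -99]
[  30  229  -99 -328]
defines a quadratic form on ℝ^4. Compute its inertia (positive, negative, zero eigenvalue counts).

Answer: (1, 3, 0)

Derivation:
step 0: pivot -3 → sign −
step 1: pivot -10 → sign −
step 2: pivot 3/5 → sign +
step 3: pivot -3/2 → sign −
signature = (1, 3, 0)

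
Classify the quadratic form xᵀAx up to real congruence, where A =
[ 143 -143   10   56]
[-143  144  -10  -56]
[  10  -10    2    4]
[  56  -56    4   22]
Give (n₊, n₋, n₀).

Answer: (4, 0, 0)

Derivation:
step 0: pivot 143 → sign +
step 1: pivot 1 → sign +
step 2: pivot 186/143 → sign +
step 3: pivot 2/31 → sign +
signature = (4, 0, 0)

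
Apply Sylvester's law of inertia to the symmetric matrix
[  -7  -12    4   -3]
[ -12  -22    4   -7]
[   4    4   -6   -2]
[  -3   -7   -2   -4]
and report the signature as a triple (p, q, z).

step 0: pivot -7 → sign −
step 1: pivot -10/7 → sign −
step 2: pivot 2 → sign +
step 3: pivot -3/10 → sign −
signature = (1, 3, 0)

Answer: (1, 3, 0)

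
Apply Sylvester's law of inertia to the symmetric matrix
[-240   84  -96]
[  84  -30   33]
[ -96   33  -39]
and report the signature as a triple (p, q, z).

step 0: pivot -240 → sign −
step 1: pivot -3/5 → sign −
step 2: row/col 2 already zero → sign 0
signature = (0, 2, 1)

Answer: (0, 2, 1)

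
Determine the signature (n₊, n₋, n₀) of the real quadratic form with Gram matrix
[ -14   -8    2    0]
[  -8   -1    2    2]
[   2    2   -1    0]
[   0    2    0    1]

Answer: (2, 2, 0)

Derivation:
step 0: pivot -14 → sign −
step 1: pivot 25/7 → sign +
step 2: pivot -23/25 → sign −
step 3: pivot 3/23 → sign +
signature = (2, 2, 0)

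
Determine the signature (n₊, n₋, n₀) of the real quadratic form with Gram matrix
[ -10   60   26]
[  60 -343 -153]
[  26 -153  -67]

step 0: pivot -10 → sign −
step 1: pivot 17 → sign +
step 2: pivot 6/85 → sign +
signature = (2, 1, 0)

Answer: (2, 1, 0)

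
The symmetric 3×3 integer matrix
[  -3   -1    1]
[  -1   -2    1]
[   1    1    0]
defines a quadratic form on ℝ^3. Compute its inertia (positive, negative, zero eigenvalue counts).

step 0: pivot -3 → sign −
step 1: pivot -5/3 → sign −
step 2: pivot 3/5 → sign +
signature = (1, 2, 0)

Answer: (1, 2, 0)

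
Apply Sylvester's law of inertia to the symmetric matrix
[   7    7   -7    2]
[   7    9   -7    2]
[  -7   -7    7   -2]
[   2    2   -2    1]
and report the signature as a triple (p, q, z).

Answer: (3, 0, 1)

Derivation:
step 0: pivot 7 → sign +
step 1: pivot 2 → sign +
step 2: pivot 3/7 → sign +
step 3: row/col 3 already zero → sign 0
signature = (3, 0, 1)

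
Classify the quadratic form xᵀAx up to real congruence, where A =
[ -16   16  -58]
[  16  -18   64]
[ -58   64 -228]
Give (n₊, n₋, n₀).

Answer: (1, 2, 0)

Derivation:
step 0: pivot -16 → sign −
step 1: pivot -2 → sign −
step 2: pivot 1/4 → sign +
signature = (1, 2, 0)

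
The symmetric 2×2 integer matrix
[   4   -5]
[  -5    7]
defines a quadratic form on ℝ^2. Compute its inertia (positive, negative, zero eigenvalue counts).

step 0: pivot 4 → sign +
step 1: pivot 3/4 → sign +
signature = (2, 0, 0)

Answer: (2, 0, 0)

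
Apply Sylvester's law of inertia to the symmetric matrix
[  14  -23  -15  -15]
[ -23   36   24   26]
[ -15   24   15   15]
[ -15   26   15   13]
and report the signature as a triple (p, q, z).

Answer: (2, 2, 0)

Derivation:
step 0: pivot 14 → sign +
step 1: pivot -25/14 → sign −
step 2: pivot -21/25 → sign −
step 3: pivot 6/7 → sign +
signature = (2, 2, 0)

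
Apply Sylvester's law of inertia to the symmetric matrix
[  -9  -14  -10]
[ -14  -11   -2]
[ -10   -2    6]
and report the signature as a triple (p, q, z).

Answer: (2, 1, 0)

Derivation:
step 0: pivot -9 → sign −
step 1: pivot 97/9 → sign +
step 2: pivot 6/97 → sign +
signature = (2, 1, 0)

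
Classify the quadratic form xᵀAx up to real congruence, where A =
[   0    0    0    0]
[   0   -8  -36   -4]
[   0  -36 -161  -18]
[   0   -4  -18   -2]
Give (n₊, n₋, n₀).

step 0: pivot -8 → sign −
step 1: pivot 1 → sign +
step 2: row/col 2 already zero → sign 0
step 3: row/col 3 already zero → sign 0
signature = (1, 1, 2)

Answer: (1, 1, 2)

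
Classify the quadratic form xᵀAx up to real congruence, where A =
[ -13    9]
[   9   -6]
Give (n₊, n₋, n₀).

step 0: pivot -13 → sign −
step 1: pivot 3/13 → sign +
signature = (1, 1, 0)

Answer: (1, 1, 0)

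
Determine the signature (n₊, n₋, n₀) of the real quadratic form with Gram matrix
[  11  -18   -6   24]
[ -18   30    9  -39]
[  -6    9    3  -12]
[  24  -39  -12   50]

step 0: pivot 11 → sign +
step 1: pivot 6/11 → sign +
step 2: pivot -3/2 → sign −
step 3: pivot -1 → sign −
signature = (2, 2, 0)

Answer: (2, 2, 0)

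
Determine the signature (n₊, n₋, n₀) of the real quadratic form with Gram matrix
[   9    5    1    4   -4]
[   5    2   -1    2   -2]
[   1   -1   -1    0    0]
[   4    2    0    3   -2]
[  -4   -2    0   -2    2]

Answer: (4, 1, 0)

Derivation:
step 0: pivot 9 → sign +
step 1: pivot -7/9 → sign −
step 2: pivot 2 → sign +
step 3: pivot 9/7 → sign +
step 4: pivot 2/9 → sign +
signature = (4, 1, 0)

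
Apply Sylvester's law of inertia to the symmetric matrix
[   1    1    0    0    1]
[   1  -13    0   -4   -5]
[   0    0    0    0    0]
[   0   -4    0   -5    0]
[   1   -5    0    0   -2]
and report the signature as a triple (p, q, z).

Answer: (2, 2, 1)

Derivation:
step 0: pivot 1 → sign +
step 1: pivot -14 → sign −
step 2: pivot -27/7 → sign −
step 3: pivot 1/3 → sign +
step 4: row/col 4 already zero → sign 0
signature = (2, 2, 1)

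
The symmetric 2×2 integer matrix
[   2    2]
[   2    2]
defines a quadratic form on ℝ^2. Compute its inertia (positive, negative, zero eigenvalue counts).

Answer: (1, 0, 1)

Derivation:
step 0: pivot 2 → sign +
step 1: row/col 1 already zero → sign 0
signature = (1, 0, 1)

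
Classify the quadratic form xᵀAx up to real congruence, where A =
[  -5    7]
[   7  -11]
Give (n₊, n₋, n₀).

Answer: (0, 2, 0)

Derivation:
step 0: pivot -5 → sign −
step 1: pivot -6/5 → sign −
signature = (0, 2, 0)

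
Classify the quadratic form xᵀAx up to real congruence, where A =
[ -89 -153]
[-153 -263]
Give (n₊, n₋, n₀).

step 0: pivot -89 → sign −
step 1: pivot 2/89 → sign +
signature = (1, 1, 0)

Answer: (1, 1, 0)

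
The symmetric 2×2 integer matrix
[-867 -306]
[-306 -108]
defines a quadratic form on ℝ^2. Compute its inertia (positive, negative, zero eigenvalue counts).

step 0: pivot -867 → sign −
step 1: row/col 1 already zero → sign 0
signature = (0, 1, 1)

Answer: (0, 1, 1)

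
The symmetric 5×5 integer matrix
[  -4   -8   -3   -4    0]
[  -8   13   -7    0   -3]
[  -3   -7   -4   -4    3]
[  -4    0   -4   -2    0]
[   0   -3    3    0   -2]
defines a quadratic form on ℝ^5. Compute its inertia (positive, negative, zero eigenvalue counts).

Answer: (3, 2, 0)

Derivation:
step 0: pivot -4 → sign −
step 1: pivot 29 → sign +
step 2: pivot -207/116 → sign −
step 3: pivot 2/23 → sign +
step 4: pivot 1 → sign +
signature = (3, 2, 0)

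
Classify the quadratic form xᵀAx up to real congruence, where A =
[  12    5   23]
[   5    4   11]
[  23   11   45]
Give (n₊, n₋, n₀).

step 0: pivot 12 → sign +
step 1: pivot 23/12 → sign +
step 2: pivot -3/23 → sign −
signature = (2, 1, 0)

Answer: (2, 1, 0)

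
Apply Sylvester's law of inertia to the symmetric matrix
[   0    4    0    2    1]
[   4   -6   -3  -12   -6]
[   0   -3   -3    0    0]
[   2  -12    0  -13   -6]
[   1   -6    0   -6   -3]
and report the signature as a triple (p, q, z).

Answer: (1, 4, 0)

Derivation:
step 0: pivot -6 → sign −
step 1: pivot 8/3 → sign +
step 2: pivot -3 → sign −
step 3: pivot -7/4 → sign −
step 4: pivot -3/28 → sign −
signature = (1, 4, 0)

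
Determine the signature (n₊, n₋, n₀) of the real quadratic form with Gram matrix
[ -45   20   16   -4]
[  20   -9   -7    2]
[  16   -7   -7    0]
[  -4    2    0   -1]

step 0: pivot -45 → sign −
step 1: pivot -1/9 → sign −
step 2: pivot -6/5 → sign −
step 3: pivot 1 → sign +
signature = (1, 3, 0)

Answer: (1, 3, 0)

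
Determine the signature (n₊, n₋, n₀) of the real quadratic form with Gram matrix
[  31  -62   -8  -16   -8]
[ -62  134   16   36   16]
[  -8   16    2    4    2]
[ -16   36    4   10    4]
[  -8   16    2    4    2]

step 0: pivot 31 → sign +
step 1: pivot 10 → sign +
step 2: pivot -2/31 → sign −
step 3: pivot 2/5 → sign +
step 4: row/col 4 already zero → sign 0
signature = (3, 1, 1)

Answer: (3, 1, 1)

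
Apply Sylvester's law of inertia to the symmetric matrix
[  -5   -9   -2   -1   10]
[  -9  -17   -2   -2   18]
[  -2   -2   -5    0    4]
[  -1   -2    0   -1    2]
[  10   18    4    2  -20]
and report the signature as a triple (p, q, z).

step 0: pivot -5 → sign −
step 1: pivot -4/5 → sign −
step 2: pivot -1 → sign −
step 3: pivot -3/4 → sign −
step 4: row/col 4 already zero → sign 0
signature = (0, 4, 1)

Answer: (0, 4, 1)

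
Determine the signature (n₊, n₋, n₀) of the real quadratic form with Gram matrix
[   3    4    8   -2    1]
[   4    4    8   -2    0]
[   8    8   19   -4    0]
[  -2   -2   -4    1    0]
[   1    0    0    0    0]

Answer: (3, 1, 1)

Derivation:
step 0: pivot 3 → sign +
step 1: pivot -4/3 → sign −
step 2: pivot 3 → sign +
step 3: pivot 1 → sign +
step 4: row/col 4 already zero → sign 0
signature = (3, 1, 1)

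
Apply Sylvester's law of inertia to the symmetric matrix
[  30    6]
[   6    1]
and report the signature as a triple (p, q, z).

step 0: pivot 30 → sign +
step 1: pivot -1/5 → sign −
signature = (1, 1, 0)

Answer: (1, 1, 0)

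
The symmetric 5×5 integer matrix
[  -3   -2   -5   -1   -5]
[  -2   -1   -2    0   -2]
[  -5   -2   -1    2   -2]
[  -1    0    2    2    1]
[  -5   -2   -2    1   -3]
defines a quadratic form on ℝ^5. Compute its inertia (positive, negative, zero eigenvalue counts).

step 0: pivot -3 → sign −
step 1: pivot 1/3 → sign +
step 2: pivot 2 → sign +
step 3: pivot 1/2 → sign +
step 4: pivot -1 → sign −
signature = (3, 2, 0)

Answer: (3, 2, 0)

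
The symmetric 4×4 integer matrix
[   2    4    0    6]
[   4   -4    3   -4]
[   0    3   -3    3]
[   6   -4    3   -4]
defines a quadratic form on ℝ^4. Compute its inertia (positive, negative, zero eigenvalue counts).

step 0: pivot 2 → sign +
step 1: pivot -12 → sign −
step 2: pivot -9/4 → sign −
step 3: pivot -2/9 → sign −
signature = (1, 3, 0)

Answer: (1, 3, 0)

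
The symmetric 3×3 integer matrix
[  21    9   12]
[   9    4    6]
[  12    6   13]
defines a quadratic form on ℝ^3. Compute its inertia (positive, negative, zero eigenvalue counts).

Answer: (3, 0, 0)

Derivation:
step 0: pivot 21 → sign +
step 1: pivot 1/7 → sign +
step 2: pivot 1 → sign +
signature = (3, 0, 0)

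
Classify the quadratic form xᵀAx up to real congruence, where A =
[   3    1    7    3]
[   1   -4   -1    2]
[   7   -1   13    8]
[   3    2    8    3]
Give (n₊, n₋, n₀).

step 0: pivot 3 → sign +
step 1: pivot -13/3 → sign −
step 2: pivot -10/13 → sign −
step 3: pivot 3/10 → sign +
signature = (2, 2, 0)

Answer: (2, 2, 0)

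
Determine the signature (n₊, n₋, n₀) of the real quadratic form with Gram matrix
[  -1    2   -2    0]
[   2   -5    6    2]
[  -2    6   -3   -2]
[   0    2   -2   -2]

step 0: pivot -1 → sign −
step 1: pivot -1 → sign −
step 2: pivot 5 → sign +
step 3: pivot 6/5 → sign +
signature = (2, 2, 0)

Answer: (2, 2, 0)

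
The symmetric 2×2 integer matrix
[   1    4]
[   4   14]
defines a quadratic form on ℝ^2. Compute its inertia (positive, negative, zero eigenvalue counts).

step 0: pivot 1 → sign +
step 1: pivot -2 → sign −
signature = (1, 1, 0)

Answer: (1, 1, 0)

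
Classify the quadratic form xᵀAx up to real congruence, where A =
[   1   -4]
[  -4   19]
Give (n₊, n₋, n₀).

step 0: pivot 1 → sign +
step 1: pivot 3 → sign +
signature = (2, 0, 0)

Answer: (2, 0, 0)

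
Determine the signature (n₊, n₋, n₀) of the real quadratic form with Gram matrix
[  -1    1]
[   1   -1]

step 0: pivot -1 → sign −
step 1: row/col 1 already zero → sign 0
signature = (0, 1, 1)

Answer: (0, 1, 1)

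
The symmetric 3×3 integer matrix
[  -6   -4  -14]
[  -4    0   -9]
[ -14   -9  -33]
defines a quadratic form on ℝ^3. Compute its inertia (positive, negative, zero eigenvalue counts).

step 0: pivot -6 → sign −
step 1: pivot 8/3 → sign +
step 2: pivot -3/8 → sign −
signature = (1, 2, 0)

Answer: (1, 2, 0)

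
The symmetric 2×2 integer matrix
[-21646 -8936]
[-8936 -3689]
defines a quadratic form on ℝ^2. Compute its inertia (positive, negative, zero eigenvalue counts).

step 0: pivot -21646 → sign −
step 1: pivot 1/10823 → sign +
signature = (1, 1, 0)

Answer: (1, 1, 0)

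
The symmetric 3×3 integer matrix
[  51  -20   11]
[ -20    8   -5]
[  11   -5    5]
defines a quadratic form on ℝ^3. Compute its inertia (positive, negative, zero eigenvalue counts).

step 0: pivot 51 → sign +
step 1: pivot 8/51 → sign +
step 2: pivot -3/8 → sign −
signature = (2, 1, 0)

Answer: (2, 1, 0)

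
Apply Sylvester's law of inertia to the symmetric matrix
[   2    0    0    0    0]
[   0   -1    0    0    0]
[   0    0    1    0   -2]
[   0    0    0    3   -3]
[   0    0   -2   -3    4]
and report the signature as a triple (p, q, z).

step 0: pivot 2 → sign +
step 1: pivot -1 → sign −
step 2: pivot 1 → sign +
step 3: pivot 3 → sign +
step 4: pivot -3 → sign −
signature = (3, 2, 0)

Answer: (3, 2, 0)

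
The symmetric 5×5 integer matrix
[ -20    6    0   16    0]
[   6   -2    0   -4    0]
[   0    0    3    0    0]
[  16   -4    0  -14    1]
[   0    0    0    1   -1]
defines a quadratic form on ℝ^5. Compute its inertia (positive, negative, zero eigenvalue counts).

Answer: (2, 3, 0)

Derivation:
step 0: pivot -20 → sign −
step 1: pivot -1/5 → sign −
step 2: pivot 3 → sign +
step 3: pivot 2 → sign +
step 4: pivot -3/2 → sign −
signature = (2, 3, 0)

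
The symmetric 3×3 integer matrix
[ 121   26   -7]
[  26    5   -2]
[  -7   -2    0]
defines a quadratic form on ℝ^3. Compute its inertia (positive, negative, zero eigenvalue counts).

Answer: (2, 1, 0)

Derivation:
step 0: pivot 121 → sign +
step 1: pivot -71/121 → sign −
step 2: pivot 1/71 → sign +
signature = (2, 1, 0)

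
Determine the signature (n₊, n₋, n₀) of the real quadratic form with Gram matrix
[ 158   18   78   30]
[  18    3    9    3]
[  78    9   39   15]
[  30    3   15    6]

Answer: (3, 0, 1)

Derivation:
step 0: pivot 158 → sign +
step 1: pivot 75/79 → sign +
step 2: pivot 12/25 → sign +
step 3: row/col 3 already zero → sign 0
signature = (3, 0, 1)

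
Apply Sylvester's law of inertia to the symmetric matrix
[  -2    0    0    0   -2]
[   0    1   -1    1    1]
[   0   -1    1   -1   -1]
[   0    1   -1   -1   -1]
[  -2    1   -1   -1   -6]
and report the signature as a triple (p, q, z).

step 0: pivot -2 → sign −
step 1: pivot 1 → sign +
step 2: pivot -2 → sign −
step 3: pivot -3 → sign −
step 4: row/col 4 already zero → sign 0
signature = (1, 3, 1)

Answer: (1, 3, 1)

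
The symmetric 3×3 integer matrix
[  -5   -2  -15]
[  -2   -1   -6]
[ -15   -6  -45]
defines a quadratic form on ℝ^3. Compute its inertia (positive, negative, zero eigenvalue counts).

Answer: (0, 2, 1)

Derivation:
step 0: pivot -5 → sign −
step 1: pivot -1/5 → sign −
step 2: row/col 2 already zero → sign 0
signature = (0, 2, 1)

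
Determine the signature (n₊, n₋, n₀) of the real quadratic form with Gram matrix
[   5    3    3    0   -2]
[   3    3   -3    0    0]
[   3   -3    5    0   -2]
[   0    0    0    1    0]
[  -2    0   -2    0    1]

step 0: pivot 5 → sign +
step 1: pivot 6/5 → sign +
step 2: pivot -16 → sign −
step 3: pivot 1 → sign +
step 4: row/col 4 already zero → sign 0
signature = (3, 1, 1)

Answer: (3, 1, 1)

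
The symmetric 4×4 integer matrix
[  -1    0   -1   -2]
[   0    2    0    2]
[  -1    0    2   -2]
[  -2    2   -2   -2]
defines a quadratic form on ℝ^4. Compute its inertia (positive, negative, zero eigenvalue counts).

Answer: (2, 1, 1)

Derivation:
step 0: pivot -1 → sign −
step 1: pivot 2 → sign +
step 2: pivot 3 → sign +
step 3: row/col 3 already zero → sign 0
signature = (2, 1, 1)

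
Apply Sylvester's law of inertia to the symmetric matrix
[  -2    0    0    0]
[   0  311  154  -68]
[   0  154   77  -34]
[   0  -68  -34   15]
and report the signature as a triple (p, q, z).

Answer: (2, 2, 0)

Derivation:
step 0: pivot -2 → sign −
step 1: pivot 311 → sign +
step 2: pivot 231/311 → sign +
step 3: pivot -1/77 → sign −
signature = (2, 2, 0)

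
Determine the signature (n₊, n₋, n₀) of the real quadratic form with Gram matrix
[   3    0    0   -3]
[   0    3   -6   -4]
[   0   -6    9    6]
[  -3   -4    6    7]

Answer: (2, 1, 1)

Derivation:
step 0: pivot 3 → sign +
step 1: pivot 3 → sign +
step 2: pivot -3 → sign −
step 3: row/col 3 already zero → sign 0
signature = (2, 1, 1)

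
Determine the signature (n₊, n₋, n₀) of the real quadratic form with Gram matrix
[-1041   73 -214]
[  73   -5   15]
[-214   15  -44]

step 0: pivot -1041 → sign −
step 1: pivot 124/1041 → sign +
step 2: pivot -1/124 → sign −
signature = (1, 2, 0)

Answer: (1, 2, 0)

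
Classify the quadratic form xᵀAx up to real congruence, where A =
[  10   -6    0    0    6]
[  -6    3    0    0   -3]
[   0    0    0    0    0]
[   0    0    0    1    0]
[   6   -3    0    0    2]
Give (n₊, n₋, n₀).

Answer: (2, 2, 1)

Derivation:
step 0: pivot 10 → sign +
step 1: pivot -3/5 → sign −
step 2: pivot 1 → sign +
step 3: pivot -1 → sign −
step 4: row/col 4 already zero → sign 0
signature = (2, 2, 1)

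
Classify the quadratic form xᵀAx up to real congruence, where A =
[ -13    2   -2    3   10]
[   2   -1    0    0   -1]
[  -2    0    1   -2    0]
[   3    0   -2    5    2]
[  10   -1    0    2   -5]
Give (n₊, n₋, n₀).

Answer: (2, 3, 0)

Derivation:
step 0: pivot -13 → sign −
step 1: pivot -9/13 → sign −
step 2: pivot 13/9 → sign +
step 3: pivot 14/13 → sign +
step 4: pivot -6/7 → sign −
signature = (2, 3, 0)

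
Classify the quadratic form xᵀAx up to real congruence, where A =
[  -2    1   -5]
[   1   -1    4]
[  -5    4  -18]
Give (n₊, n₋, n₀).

Answer: (0, 3, 0)

Derivation:
step 0: pivot -2 → sign −
step 1: pivot -1/2 → sign −
step 2: pivot -1 → sign −
signature = (0, 3, 0)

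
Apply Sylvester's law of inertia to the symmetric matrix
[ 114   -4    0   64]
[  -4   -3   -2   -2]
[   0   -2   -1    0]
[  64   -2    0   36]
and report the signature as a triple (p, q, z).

Answer: (2, 1, 1)

Derivation:
step 0: pivot 114 → sign +
step 1: pivot -179/57 → sign −
step 2: pivot 49/179 → sign +
step 3: row/col 3 already zero → sign 0
signature = (2, 1, 1)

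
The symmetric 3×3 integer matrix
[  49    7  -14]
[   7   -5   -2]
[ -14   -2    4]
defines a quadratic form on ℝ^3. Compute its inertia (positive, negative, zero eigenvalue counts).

Answer: (1, 1, 1)

Derivation:
step 0: pivot 49 → sign +
step 1: pivot -6 → sign −
step 2: row/col 2 already zero → sign 0
signature = (1, 1, 1)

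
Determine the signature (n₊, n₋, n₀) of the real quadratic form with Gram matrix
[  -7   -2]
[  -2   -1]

Answer: (0, 2, 0)

Derivation:
step 0: pivot -7 → sign −
step 1: pivot -3/7 → sign −
signature = (0, 2, 0)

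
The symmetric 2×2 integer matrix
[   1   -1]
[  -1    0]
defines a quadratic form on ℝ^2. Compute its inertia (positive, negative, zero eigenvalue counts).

Answer: (1, 1, 0)

Derivation:
step 0: pivot 1 → sign +
step 1: pivot -1 → sign −
signature = (1, 1, 0)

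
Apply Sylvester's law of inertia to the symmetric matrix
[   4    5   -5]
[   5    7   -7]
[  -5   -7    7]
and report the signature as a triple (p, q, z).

step 0: pivot 4 → sign +
step 1: pivot 3/4 → sign +
step 2: row/col 2 already zero → sign 0
signature = (2, 0, 1)

Answer: (2, 0, 1)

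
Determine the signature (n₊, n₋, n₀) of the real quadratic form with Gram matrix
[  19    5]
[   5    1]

Answer: (1, 1, 0)

Derivation:
step 0: pivot 19 → sign +
step 1: pivot -6/19 → sign −
signature = (1, 1, 0)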